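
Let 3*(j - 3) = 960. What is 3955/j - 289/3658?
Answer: 14374043/1181534 ≈ 12.166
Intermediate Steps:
j = 323 (j = 3 + (1/3)*960 = 3 + 320 = 323)
3955/j - 289/3658 = 3955/323 - 289/3658 = 14374043/1181534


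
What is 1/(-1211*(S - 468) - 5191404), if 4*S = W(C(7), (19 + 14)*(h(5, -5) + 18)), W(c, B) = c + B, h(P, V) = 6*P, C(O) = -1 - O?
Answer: -1/5101790 ≈ -1.9601e-7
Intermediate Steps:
W(c, B) = B + c
S = 394 (S = ((19 + 14)*(6*5 + 18) + (-1 - 1*7))/4 = (33*(30 + 18) + (-1 - 7))/4 = (33*48 - 8)/4 = (1584 - 8)/4 = (¼)*1576 = 394)
1/(-1211*(S - 468) - 5191404) = 1/(-1211*(394 - 468) - 5191404) = 1/(-1211*(-74) - 5191404) = 1/(89614 - 5191404) = 1/(-5101790) = -1/5101790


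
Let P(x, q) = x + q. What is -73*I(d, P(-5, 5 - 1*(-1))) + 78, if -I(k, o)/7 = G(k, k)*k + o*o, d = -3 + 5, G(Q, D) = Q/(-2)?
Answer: -433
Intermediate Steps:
G(Q, D) = -Q/2 (G(Q, D) = Q*(-1/2) = -Q/2)
P(x, q) = q + x
d = 2
I(k, o) = -7*o**2 + 7*k**2/2 (I(k, o) = -7*((-k/2)*k + o*o) = -7*(-k**2/2 + o**2) = -7*(o**2 - k**2/2) = -7*o**2 + 7*k**2/2)
-73*I(d, P(-5, 5 - 1*(-1))) + 78 = -73*(-7*((5 - 1*(-1)) - 5)**2 + (7/2)*2**2) + 78 = -73*(-7*((5 + 1) - 5)**2 + (7/2)*4) + 78 = -73*(-7*(6 - 5)**2 + 14) + 78 = -73*(-7*1**2 + 14) + 78 = -73*(-7*1 + 14) + 78 = -73*(-7 + 14) + 78 = -73*7 + 78 = -511 + 78 = -433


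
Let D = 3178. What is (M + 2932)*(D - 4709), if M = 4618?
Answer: -11559050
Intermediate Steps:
(M + 2932)*(D - 4709) = (4618 + 2932)*(3178 - 4709) = 7550*(-1531) = -11559050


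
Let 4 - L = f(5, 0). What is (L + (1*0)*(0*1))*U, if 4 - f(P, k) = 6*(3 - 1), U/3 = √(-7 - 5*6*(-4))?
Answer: 36*√113 ≈ 382.69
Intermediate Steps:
U = 3*√113 (U = 3*√(-7 - 5*6*(-4)) = 3*√(-7 - 30*(-4)) = 3*√(-7 + 120) = 3*√113 ≈ 31.890)
f(P, k) = -8 (f(P, k) = 4 - 6*(3 - 1) = 4 - 6*2 = 4 - 1*12 = 4 - 12 = -8)
L = 12 (L = 4 - 1*(-8) = 4 + 8 = 12)
(L + (1*0)*(0*1))*U = (12 + (1*0)*(0*1))*(3*√113) = (12 + 0*0)*(3*√113) = (12 + 0)*(3*√113) = 12*(3*√113) = 36*√113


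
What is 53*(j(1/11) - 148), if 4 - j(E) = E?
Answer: -84005/11 ≈ -7636.8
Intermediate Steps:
j(E) = 4 - E
53*(j(1/11) - 148) = 53*((4 - 1/11) - 148) = 53*(43/11 - 148) = 53*(-1585/11) = -84005/11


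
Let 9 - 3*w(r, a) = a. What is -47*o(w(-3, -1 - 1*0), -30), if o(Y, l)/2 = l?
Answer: 2820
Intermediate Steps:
w(r, a) = 3 - a/3
o(Y, l) = 2*l
-47*o(w(-3, -1 - 1*0), -30) = -94*(-30) = -47*(-60) = 2820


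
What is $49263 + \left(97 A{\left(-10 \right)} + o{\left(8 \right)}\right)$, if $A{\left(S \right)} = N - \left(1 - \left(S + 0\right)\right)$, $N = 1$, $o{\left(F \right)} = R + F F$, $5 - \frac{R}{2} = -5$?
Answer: $48377$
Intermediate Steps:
$R = 20$ ($R = 10 - -10 = 10 + 10 = 20$)
$o{\left(F \right)} = 20 + F^{2}$ ($o{\left(F \right)} = 20 + F F = 20 + F^{2}$)
$A{\left(S \right)} = S$ ($A{\left(S \right)} = 1 - \left(1 - \left(S + 0\right)\right) = 1 - \left(1 - S\right) = 1 + \left(-1 + S\right) = S$)
$49263 + \left(97 A{\left(-10 \right)} + o{\left(8 \right)}\right) = 49263 + \left(97 \left(-10\right) + \left(20 + 8^{2}\right)\right) = 49263 + \left(-970 + \left(20 + 64\right)\right) = 49263 + \left(-970 + 84\right) = 49263 - 886 = 48377$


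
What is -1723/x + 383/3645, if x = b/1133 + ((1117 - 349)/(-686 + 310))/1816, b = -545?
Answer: 75918777233278/21243792645 ≈ 3573.7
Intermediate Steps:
x = -5828201/12087977 (x = -545/1133 + ((1117 - 349)/(-686 + 310))/1816 = -545*1/1133 + (768/(-376))*(1/1816) = -545/1133 + (768*(-1/376))*(1/1816) = -545/1133 - 96/47*1/1816 = -545/1133 - 12/10669 = -5828201/12087977 ≈ -0.48215)
-1723/x + 383/3645 = -1723/(-5828201/12087977) + 383/3645 = -1723*(-12087977/5828201) + 383*(1/3645) = 20827584371/5828201 + 383/3645 = 75918777233278/21243792645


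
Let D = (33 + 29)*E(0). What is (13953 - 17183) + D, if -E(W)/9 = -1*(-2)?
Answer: -4346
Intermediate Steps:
E(W) = -18 (E(W) = -(-9)*(-2) = -9*2 = -18)
D = -1116 (D = (33 + 29)*(-18) = 62*(-18) = -1116)
(13953 - 17183) + D = (13953 - 17183) - 1116 = -3230 - 1116 = -4346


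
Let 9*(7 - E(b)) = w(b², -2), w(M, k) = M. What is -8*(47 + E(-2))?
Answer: -3856/9 ≈ -428.44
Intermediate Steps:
E(b) = 7 - b²/9
-8*(47 + E(-2)) = -8*(47 + (7 - ⅑*(-2)²)) = -8*(47 + (7 - ⅑*4)) = -8*(47 + (7 - 4/9)) = -8*(47 + 59/9) = -8*482/9 = -3856/9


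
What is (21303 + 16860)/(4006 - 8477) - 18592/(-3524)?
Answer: -12840395/3938951 ≈ -3.2598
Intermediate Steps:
(21303 + 16860)/(4006 - 8477) - 18592/(-3524) = 38163/(-4471) - 18592*(-1/3524) = 38163*(-1/4471) + 4648/881 = -38163/4471 + 4648/881 = -12840395/3938951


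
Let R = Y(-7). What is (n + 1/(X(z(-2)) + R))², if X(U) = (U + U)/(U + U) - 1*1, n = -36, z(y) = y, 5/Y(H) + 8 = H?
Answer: 1521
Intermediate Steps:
Y(H) = 5/(-8 + H)
R = -⅓ (R = 5/(-8 - 7) = 5/(-15) = 5*(-1/15) = -⅓ ≈ -0.33333)
X(U) = 0 (X(U) = (2*U)/((2*U)) - 1 = (2*U)*(1/(2*U)) - 1 = 1 - 1 = 0)
(n + 1/(X(z(-2)) + R))² = (-36 + 1/(0 - ⅓))² = (-36 + 1/(-⅓))² = (-36 - 3)² = (-39)² = 1521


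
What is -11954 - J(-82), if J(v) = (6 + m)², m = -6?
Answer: -11954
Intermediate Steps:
J(v) = 0 (J(v) = (6 - 6)² = 0² = 0)
-11954 - J(-82) = -11954 - 1*0 = -11954 + 0 = -11954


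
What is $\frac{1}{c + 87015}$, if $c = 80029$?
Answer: $\frac{1}{167044} \approx 5.9864 \cdot 10^{-6}$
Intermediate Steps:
$\frac{1}{c + 87015} = \frac{1}{80029 + 87015} = \frac{1}{167044}$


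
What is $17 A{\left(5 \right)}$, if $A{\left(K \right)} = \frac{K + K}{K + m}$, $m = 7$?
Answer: $\frac{85}{6} \approx 14.167$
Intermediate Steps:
$A{\left(K \right)} = \frac{2 K}{7 + K}$ ($A{\left(K \right)} = \frac{K + K}{K + 7} = \frac{2 K}{7 + K}$)
$17 A{\left(5 \right)} = 17 \cdot 2 \cdot 5 \frac{1}{7 + 5} = 17 \cdot 2 \cdot 5 \cdot \frac{1}{12} = 17 \cdot \frac{5}{6} = \frac{85}{6}$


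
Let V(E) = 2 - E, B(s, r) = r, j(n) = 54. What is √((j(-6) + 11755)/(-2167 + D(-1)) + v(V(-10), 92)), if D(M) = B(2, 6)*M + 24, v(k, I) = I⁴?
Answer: √6751931490795/307 ≈ 8464.0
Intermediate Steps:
D(M) = 24 + 6*M (D(M) = 6*M + 24 = 24 + 6*M)
√((j(-6) + 11755)/(-2167 + D(-1)) + v(V(-10), 92)) = √((54 + 11755)/(-2167 + (24 + 6*(-1))) + 92⁴) = √(11809/(-2167 + (24 - 6)) + 71639296) = √(11809/(-2167 + 18) + 71639296) = √(11809/(-2149) + 71639296) = √(11809*(-1/2149) + 71639296) = √(-1687/307 + 71639296) = √(21993262185/307) = √6751931490795/307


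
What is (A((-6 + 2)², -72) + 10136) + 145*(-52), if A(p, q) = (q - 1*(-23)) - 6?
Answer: 2541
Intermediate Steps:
A(p, q) = 17 + q (A(p, q) = (q + 23) - 6 = (23 + q) - 6 = 17 + q)
(A((-6 + 2)², -72) + 10136) + 145*(-52) = ((17 - 72) + 10136) + 145*(-52) = (-55 + 10136) - 7540 = 10081 - 7540 = 2541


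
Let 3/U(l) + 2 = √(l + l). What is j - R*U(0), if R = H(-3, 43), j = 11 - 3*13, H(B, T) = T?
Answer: 73/2 ≈ 36.500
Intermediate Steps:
U(l) = 3/(-2 + √2*√l) (U(l) = 3/(-2 + √(l + l)) = 3/(-2 + √(2*l)) = 3/(-2 + √2*√l))
j = -28 (j = 11 - 39 = -28)
R = 43
j - R*U(0) = -28 - 43*3/(-2 + √2*√0) = -28 - 43*3/(-2 + √2*0) = -28 - 43*3/(-2 + 0) = -28 - 43*3/(-2) = -28 - 43*3*(-½) = -28 - 43*(-3)/2 = -28 - 1*(-129/2) = -28 + 129/2 = 73/2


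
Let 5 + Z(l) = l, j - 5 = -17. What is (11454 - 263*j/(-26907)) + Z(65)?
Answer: 103268014/8969 ≈ 11514.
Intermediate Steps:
j = -12 (j = 5 - 17 = -12)
Z(l) = -5 + l
(11454 - 263*j/(-26907)) + Z(65) = (11454 - 263*(-12)/(-26907)) + (-5 + 65) = (11454 + 3156*(-1/26907)) + 60 = (11454 - 1052/8969) + 60 = 102729874/8969 + 60 = 103268014/8969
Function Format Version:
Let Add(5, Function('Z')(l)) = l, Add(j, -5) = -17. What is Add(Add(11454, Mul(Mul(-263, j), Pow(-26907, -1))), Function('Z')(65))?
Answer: Rational(103268014, 8969) ≈ 11514.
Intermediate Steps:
j = -12 (j = Add(5, -17) = -12)
Function('Z')(l) = Add(-5, l)
Add(Add(11454, Mul(Mul(-263, j), Pow(-26907, -1))), Function('Z')(65)) = Add(Add(11454, Mul(Mul(-263, -12), Pow(-26907, -1))), Add(-5, 65)) = Add(Add(11454, Mul(3156, Rational(-1, 26907))), 60) = Add(Add(11454, Rational(-1052, 8969)), 60) = Add(Rational(102729874, 8969), 60) = Rational(103268014, 8969)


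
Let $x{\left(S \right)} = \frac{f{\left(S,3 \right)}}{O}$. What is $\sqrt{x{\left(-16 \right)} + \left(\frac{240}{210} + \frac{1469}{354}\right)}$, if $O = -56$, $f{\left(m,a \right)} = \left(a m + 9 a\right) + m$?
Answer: $\frac{\sqrt{146224302}}{4956} \approx 2.4399$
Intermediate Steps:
$f{\left(m,a \right)} = m + 9 a + a m$ ($f{\left(m,a \right)} = \left(9 a + a m\right) + m = m + 9 a + a m$)
$x{\left(S \right)} = - \frac{27}{56} - \frac{S}{14}$ ($x{\left(S \right)} = \frac{S + 9 \cdot 3 + 3 S}{-56} = \left(S + 27 + 3 S\right) \left(- \frac{1}{56}\right) = \left(27 + 4 S\right) \left(- \frac{1}{56}\right) = - \frac{27}{56} - \frac{S}{14}$)
$\sqrt{x{\left(-16 \right)} + \left(\frac{240}{210} + \frac{1469}{354}\right)} = \sqrt{\left(- \frac{27}{56} - - \frac{8}{7}\right) + \left(\frac{240}{210} + \frac{1469}{354}\right)} = \sqrt{\left(- \frac{27}{56} + \frac{8}{7}\right) + \left(240 \cdot \frac{1}{210} + 1469 \cdot \frac{1}{354}\right)} = \sqrt{\frac{37}{56} + \left(\frac{8}{7} + \frac{1469}{354}\right)} = \sqrt{\frac{37}{56} + \frac{13115}{2478}} = \sqrt{\frac{59009}{9912}} = \frac{\sqrt{146224302}}{4956}$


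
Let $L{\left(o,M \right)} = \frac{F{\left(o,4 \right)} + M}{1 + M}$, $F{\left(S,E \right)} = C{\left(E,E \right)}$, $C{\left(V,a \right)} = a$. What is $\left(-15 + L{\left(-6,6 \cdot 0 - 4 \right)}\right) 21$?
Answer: $-315$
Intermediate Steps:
$F{\left(S,E \right)} = E$
$L{\left(o,M \right)} = \frac{4 + M}{1 + M}$
$\left(-15 + L{\left(-6,6 \cdot 0 - 4 \right)}\right) 21 = \left(-15 + \frac{4 + \left(6 \cdot 0 - 4\right)}{1 + \left(6 \cdot 0 - 4\right)}\right) 21 = \left(-15 + \frac{4 + \left(0 - 4\right)}{1 + \left(0 - 4\right)}\right) 21 = \left(-15 + \frac{4 - 4}{1 - 4}\right) 21 = \left(-15 + \frac{1}{-3} \cdot 0\right) 21 = \left(-15 - 0\right) 21 = \left(-15 + 0\right) 21 = \left(-15\right) 21 = -315$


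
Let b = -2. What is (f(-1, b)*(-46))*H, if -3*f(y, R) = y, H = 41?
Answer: -1886/3 ≈ -628.67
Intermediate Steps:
f(y, R) = -y/3
(f(-1, b)*(-46))*H = (-⅓*(-1)*(-46))*41 = ((⅓)*(-46))*41 = -46/3*41 = -1886/3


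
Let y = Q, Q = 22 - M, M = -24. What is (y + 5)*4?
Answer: 204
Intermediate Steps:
Q = 46 (Q = 22 - 1*(-24) = 22 + 24 = 46)
y = 46
(y + 5)*4 = (46 + 5)*4 = 51*4 = 204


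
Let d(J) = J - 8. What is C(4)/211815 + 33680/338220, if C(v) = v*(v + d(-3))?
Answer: 39580328/398000385 ≈ 0.099448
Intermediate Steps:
d(J) = -8 + J
C(v) = v*(-11 + v) (C(v) = v*(v + (-8 - 3)) = v*(v - 11) = v*(-11 + v))
C(4)/211815 + 33680/338220 = (4*(-11 + 4))/211815 + 33680/338220 = (4*(-7))*(1/211815) + 33680*(1/338220) = -28*1/211815 + 1684/16911 = -28/211815 + 1684/16911 = 39580328/398000385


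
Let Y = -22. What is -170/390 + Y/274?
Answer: -2758/5343 ≈ -0.51619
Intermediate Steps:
-170/390 + Y/274 = -170/390 - 22/274 = -170*1/390 - 22*1/274 = -17/39 - 11/137 = -2758/5343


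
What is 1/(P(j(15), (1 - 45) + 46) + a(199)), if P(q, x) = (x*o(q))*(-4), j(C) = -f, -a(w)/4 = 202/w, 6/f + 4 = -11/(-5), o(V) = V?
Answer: -597/18344 ≈ -0.032545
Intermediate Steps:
f = -10/3 (f = 6/(-4 - 11/(-5)) = 6/(-4 - 11*(-1/5)) = 6/(-4 + 11/5) = 6/(-9/5) = 6*(-5/9) = -10/3 ≈ -3.3333)
a(w) = -808/w
j(C) = 10/3 (j(C) = -1*(-10/3) = 10/3)
P(q, x) = -4*q*x (P(q, x) = (x*q)*(-4) = (q*x)*(-4) = -4*q*x)
1/(P(j(15), (1 - 45) + 46) + a(199)) = 1/(-4*10/3*((1 - 45) + 46) - 808/199) = 1/(-4*10/3*(-44 + 46) - 808*1/199) = 1/(-4*10/3*2 - 808/199) = 1/(-80/3 - 808/199) = 1/(-18344/597) = -597/18344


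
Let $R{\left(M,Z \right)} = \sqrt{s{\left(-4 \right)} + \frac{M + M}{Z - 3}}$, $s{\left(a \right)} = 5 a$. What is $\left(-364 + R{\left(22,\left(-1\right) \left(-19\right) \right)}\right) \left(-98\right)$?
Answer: $35672 - 49 i \sqrt{69} \approx 35672.0 - 407.02 i$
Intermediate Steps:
$R{\left(M,Z \right)} = \sqrt{-20 + \frac{2 M}{-3 + Z}}$ ($R{\left(M,Z \right)} = \sqrt{5 \left(-4\right) + \frac{M + M}{Z - 3}} = \sqrt{-20 + \frac{2 M}{-3 + Z}}$)
$\left(-364 + R{\left(22,\left(-1\right) \left(-19\right) \right)}\right) \left(-98\right) = \left(-364 + \sqrt{2} \sqrt{\frac{30 + 22 - 10 \left(\left(-1\right) \left(-19\right)\right)}{-3 - -19}}\right) \left(-98\right) = \left(-364 + \sqrt{2} \sqrt{\frac{30 + 22 - 190}{-3 + 19}}\right) \left(-98\right) = \left(-364 + \sqrt{2} \sqrt{\frac{30 + 22 - 190}{16}}\right) \left(-98\right) = \left(-364 + \sqrt{2} \sqrt{\frac{1}{16} \left(-138\right)}\right) \left(-98\right) = \left(-364 + \sqrt{2} \sqrt{- \frac{69}{8}}\right) \left(-98\right) = \left(-364 + \sqrt{2} \frac{i \sqrt{138}}{4}\right) \left(-98\right) = \left(-364 + \frac{i \sqrt{69}}{2}\right) \left(-98\right) = 35672 - 49 i \sqrt{69}$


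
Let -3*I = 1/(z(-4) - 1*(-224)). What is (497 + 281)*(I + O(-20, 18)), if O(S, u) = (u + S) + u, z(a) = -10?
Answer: 3995419/321 ≈ 12447.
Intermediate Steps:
I = -1/642 (I = -1/(3*(-10 - 1*(-224))) = -1/(3*(-10 + 224)) = -⅓/214 = -⅓*1/214 = -1/642 ≈ -0.0015576)
O(S, u) = S + 2*u (O(S, u) = (S + u) + u = S + 2*u)
(497 + 281)*(I + O(-20, 18)) = (497 + 281)*(-1/642 + (-20 + 2*18)) = 778*(-1/642 + (-20 + 36)) = 778*(-1/642 + 16) = 778*(10271/642) = 3995419/321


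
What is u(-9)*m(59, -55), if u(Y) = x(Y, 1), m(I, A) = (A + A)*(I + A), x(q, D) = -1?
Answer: 440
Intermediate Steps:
m(I, A) = 2*A*(A + I) (m(I, A) = (2*A)*(A + I) = 2*A*(A + I))
u(Y) = -1
u(-9)*m(59, -55) = -2*(-55)*(-55 + 59) = -2*(-55)*4 = -1*(-440) = 440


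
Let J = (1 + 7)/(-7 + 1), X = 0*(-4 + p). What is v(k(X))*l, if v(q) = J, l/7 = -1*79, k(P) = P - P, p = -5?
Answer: 2212/3 ≈ 737.33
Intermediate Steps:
X = 0 (X = 0*(-4 - 5) = 0*(-9) = 0)
k(P) = 0
J = -4/3 (J = 8/(-6) = 8*(-1/6) = -4/3 ≈ -1.3333)
l = -553 (l = 7*(-1*79) = 7*(-79) = -553)
v(q) = -4/3
v(k(X))*l = -4/3*(-553) = 2212/3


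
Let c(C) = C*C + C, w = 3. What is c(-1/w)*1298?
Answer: -2596/9 ≈ -288.44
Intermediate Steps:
c(C) = C + C² (c(C) = C² + C = C + C²)
c(-1/w)*1298 = ((-1/3)*(1 - 1/3))*1298 = ((-1*⅓)*(1 - 1*⅓))*1298 = -(1 - ⅓)/3*1298 = -⅓*⅔*1298 = -2/9*1298 = -2596/9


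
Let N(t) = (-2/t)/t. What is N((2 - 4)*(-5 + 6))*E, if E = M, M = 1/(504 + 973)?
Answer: -1/2954 ≈ -0.00033852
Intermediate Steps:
M = 1/1477 ≈ 0.00067705
E = 1/1477 ≈ 0.00067705
N(t) = -2/t²
N((2 - 4)*(-5 + 6))*E = -2*1/((-5 + 6)²*(2 - 4)²)*(1/1477) = -2/(-2*1)²*(1/1477) = -2/(-2)²*(1/1477) = -2*¼*(1/1477) = -½*1/1477 = -1/2954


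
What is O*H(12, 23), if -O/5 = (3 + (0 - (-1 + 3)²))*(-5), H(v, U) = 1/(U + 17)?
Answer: -5/8 ≈ -0.62500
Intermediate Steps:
H(v, U) = 1/(17 + U)
O = -25 (O = -5*(3 + (0 - (-1 + 3)²))*(-5) = -5*(3 + (0 - 1*2²))*(-5) = -5*(3 + (0 - 1*4))*(-5) = -5*(3 + (0 - 4))*(-5) = -5*(3 - 4)*(-5) = -(-5)*(-5) = -5*5 = -25)
O*H(12, 23) = -25/(17 + 23) = -25/40 = -25*1/40 = -5/8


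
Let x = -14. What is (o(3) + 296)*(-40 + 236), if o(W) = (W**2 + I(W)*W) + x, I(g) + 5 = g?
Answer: 55860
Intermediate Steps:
I(g) = -5 + g
o(W) = -14 + W**2 + W*(-5 + W) (o(W) = (W**2 + (-5 + W)*W) - 14 = (W**2 + W*(-5 + W)) - 14 = -14 + W**2 + W*(-5 + W))
(o(3) + 296)*(-40 + 236) = ((-14 + 3**2 + 3*(-5 + 3)) + 296)*(-40 + 236) = ((-14 + 9 + 3*(-2)) + 296)*196 = ((-14 + 9 - 6) + 296)*196 = (-11 + 296)*196 = 285*196 = 55860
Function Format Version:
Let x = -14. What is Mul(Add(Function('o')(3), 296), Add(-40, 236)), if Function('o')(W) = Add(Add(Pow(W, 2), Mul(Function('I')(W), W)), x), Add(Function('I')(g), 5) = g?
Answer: 55860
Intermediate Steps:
Function('I')(g) = Add(-5, g)
Function('o')(W) = Add(-14, Pow(W, 2), Mul(W, Add(-5, W))) (Function('o')(W) = Add(Add(Pow(W, 2), Mul(Add(-5, W), W)), -14) = Add(Add(Pow(W, 2), Mul(W, Add(-5, W))), -14) = Add(-14, Pow(W, 2), Mul(W, Add(-5, W))))
Mul(Add(Function('o')(3), 296), Add(-40, 236)) = Mul(Add(Add(-14, Pow(3, 2), Mul(3, Add(-5, 3))), 296), Add(-40, 236)) = Mul(Add(Add(-14, 9, Mul(3, -2)), 296), 196) = Mul(Add(Add(-14, 9, -6), 296), 196) = Mul(Add(-11, 296), 196) = Mul(285, 196) = 55860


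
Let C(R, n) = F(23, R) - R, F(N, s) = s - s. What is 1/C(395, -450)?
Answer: -1/395 ≈ -0.0025316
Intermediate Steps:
F(N, s) = 0
C(R, n) = -R (C(R, n) = 0 - R = -R)
1/C(395, -450) = 1/(-1*395) = 1/(-395) = -1/395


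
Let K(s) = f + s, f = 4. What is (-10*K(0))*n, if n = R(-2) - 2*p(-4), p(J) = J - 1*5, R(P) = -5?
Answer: -520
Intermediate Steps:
p(J) = -5 + J (p(J) = J - 5 = -5 + J)
K(s) = 4 + s
n = 13 (n = -5 - 2*(-5 - 4) = -5 - 2*(-9) = -5 + 18 = 13)
(-10*K(0))*n = -10*(4 + 0)*13 = -10*4*13 = -40*13 = -520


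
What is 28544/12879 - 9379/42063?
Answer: 359951377/180576459 ≈ 1.9933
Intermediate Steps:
28544/12879 - 9379/42063 = 359951377/180576459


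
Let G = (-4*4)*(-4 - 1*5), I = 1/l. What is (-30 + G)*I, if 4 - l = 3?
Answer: 114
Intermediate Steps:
l = 1 (l = 4 - 1*3 = 4 - 3 = 1)
I = 1 (I = 1/1 = 1)
G = 144 (G = -16*(-4 - 5) = -16*(-9) = 144)
(-30 + G)*I = (-30 + 144)*1 = 114*1 = 114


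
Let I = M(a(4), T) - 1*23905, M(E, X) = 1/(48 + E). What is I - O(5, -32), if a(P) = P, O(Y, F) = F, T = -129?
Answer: -1241395/52 ≈ -23873.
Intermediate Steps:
I = -1243059/52 (I = 1/(48 + 4) - 1*23905 = 1/52 - 23905 = -1243059/52 ≈ -23905.)
I - O(5, -32) = -1243059/52 - 1*(-32) = -1243059/52 + 32 = -1241395/52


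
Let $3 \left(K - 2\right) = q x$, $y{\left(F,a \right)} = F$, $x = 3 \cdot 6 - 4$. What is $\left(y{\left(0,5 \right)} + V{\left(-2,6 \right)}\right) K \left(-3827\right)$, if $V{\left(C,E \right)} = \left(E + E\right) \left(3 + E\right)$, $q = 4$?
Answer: $-8541864$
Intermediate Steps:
$x = 14$ ($x = 18 - 4 = 14$)
$V{\left(C,E \right)} = 2 E \left(3 + E\right)$
$K = \frac{62}{3}$ ($K = 2 + \frac{4 \cdot 14}{3} = 2 + \frac{1}{3} \cdot 56 = 2 + \frac{56}{3} = \frac{62}{3} \approx 20.667$)
$\left(y{\left(0,5 \right)} + V{\left(-2,6 \right)}\right) K \left(-3827\right) = \left(0 + 2 \cdot 6 \left(3 + 6\right)\right) \frac{62}{3} \left(-3827\right) = \left(0 + 2 \cdot 6 \cdot 9\right) \frac{62}{3} \left(-3827\right) = \left(0 + 108\right) \frac{62}{3} \left(-3827\right) = 108 \cdot \frac{62}{3} \left(-3827\right) = 2232 \left(-3827\right) = -8541864$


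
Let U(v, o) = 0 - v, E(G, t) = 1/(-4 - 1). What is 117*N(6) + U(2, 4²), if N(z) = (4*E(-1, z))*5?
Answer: -470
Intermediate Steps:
E(G, t) = -⅕ (E(G, t) = 1/(-5) = -⅕)
U(v, o) = -v
N(z) = -4 (N(z) = (4*(-⅕))*5 = -⅘*5 = -4)
117*N(6) + U(2, 4²) = 117*(-4) - 1*2 = -468 - 2 = -470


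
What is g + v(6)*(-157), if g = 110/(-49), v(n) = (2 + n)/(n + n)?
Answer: -15716/147 ≈ -106.91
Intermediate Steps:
v(n) = (2 + n)/(2*n) (v(n) = (2 + n)/((2*n)) = (2 + n)*(1/(2*n)) = (2 + n)/(2*n))
g = -110/49 (g = 110*(-1/49) = -110/49 ≈ -2.2449)
g + v(6)*(-157) = -110/49 + ((½)*(2 + 6)/6)*(-157) = -110/49 + ((½)*(⅙)*8)*(-157) = -110/49 + (⅔)*(-157) = -110/49 - 314/3 = -15716/147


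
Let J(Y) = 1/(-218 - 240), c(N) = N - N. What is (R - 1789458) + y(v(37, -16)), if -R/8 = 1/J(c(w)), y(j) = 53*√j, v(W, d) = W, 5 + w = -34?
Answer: -1785794 + 53*√37 ≈ -1.7855e+6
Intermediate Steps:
w = -39 (w = -5 - 34 = -39)
c(N) = 0
J(Y) = -1/458 (J(Y) = 1/(-458) = -1/458)
R = 3664 (R = -8/(-1/458) = -8*(-458) = 3664)
(R - 1789458) + y(v(37, -16)) = (3664 - 1789458) + 53*√37 = -1785794 + 53*√37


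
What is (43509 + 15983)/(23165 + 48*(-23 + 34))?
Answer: 59492/23693 ≈ 2.5110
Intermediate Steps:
(43509 + 15983)/(23165 + 48*(-23 + 34)) = 59492/(23165 + 48*11) = 59492/(23165 + 528) = 59492/23693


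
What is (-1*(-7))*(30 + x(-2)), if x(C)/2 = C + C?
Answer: 154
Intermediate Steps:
x(C) = 4*C (x(C) = 2*(C + C) = 2*(2*C) = 4*C)
(-1*(-7))*(30 + x(-2)) = (-1*(-7))*(30 + 4*(-2)) = 7*(30 - 8) = 7*22 = 154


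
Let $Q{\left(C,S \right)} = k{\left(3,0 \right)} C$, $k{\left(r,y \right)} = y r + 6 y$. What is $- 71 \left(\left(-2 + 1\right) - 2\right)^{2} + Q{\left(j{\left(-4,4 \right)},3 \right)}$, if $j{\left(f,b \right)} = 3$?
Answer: $-639$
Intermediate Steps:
$k{\left(r,y \right)} = 6 y + r y$ ($k{\left(r,y \right)} = r y + 6 y = 6 y + r y$)
$Q{\left(C,S \right)} = 0$ ($Q{\left(C,S \right)} = 0 \left(6 + 3\right) C = 0 \cdot 9 C = 0 C = 0$)
$- 71 \left(\left(-2 + 1\right) - 2\right)^{2} + Q{\left(j{\left(-4,4 \right)},3 \right)} = - 71 \left(\left(-2 + 1\right) - 2\right)^{2} + 0 = - 71 \left(-1 - 2\right)^{2} + 0 = - 71 \left(-3\right)^{2} + 0 = \left(-71\right) 9 + 0 = -639 + 0 = -639$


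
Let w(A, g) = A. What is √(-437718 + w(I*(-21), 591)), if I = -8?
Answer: 5*I*√17502 ≈ 661.48*I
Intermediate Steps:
√(-437718 + w(I*(-21), 591)) = √(-437718 - 8*(-21)) = √(-437718 + 168) = √(-437550) = 5*I*√17502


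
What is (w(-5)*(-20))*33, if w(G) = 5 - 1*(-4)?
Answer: -5940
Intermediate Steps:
w(G) = 9 (w(G) = 5 + 4 = 9)
(w(-5)*(-20))*33 = (9*(-20))*33 = -180*33 = -5940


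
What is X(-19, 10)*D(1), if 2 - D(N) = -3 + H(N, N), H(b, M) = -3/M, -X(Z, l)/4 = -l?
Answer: 320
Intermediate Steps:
X(Z, l) = 4*l (X(Z, l) = -(-4)*l = 4*l)
D(N) = 5 + 3/N (D(N) = 2 - (-3 - 3/N) = 2 + (3 + 3/N) = 5 + 3/N)
X(-19, 10)*D(1) = (4*10)*(5 + 3/1) = 40*(5 + 3*1) = 40*(5 + 3) = 40*8 = 320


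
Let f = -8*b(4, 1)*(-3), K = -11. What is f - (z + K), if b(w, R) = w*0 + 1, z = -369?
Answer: 404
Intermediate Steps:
b(w, R) = 1 (b(w, R) = 0 + 1 = 1)
f = 24 (f = -8*1*(-3) = -8*(-3) = 24)
f - (z + K) = 24 - (-369 - 11) = 24 - 1*(-380) = 24 + 380 = 404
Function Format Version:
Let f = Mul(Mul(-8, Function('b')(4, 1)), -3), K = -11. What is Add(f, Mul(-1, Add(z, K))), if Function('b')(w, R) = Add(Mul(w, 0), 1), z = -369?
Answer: 404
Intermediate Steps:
Function('b')(w, R) = 1 (Function('b')(w, R) = Add(0, 1) = 1)
f = 24 (f = Mul(Mul(-8, 1), -3) = Mul(-8, -3) = 24)
Add(f, Mul(-1, Add(z, K))) = Add(24, Mul(-1, Add(-369, -11))) = Add(24, Mul(-1, -380)) = Add(24, 380) = 404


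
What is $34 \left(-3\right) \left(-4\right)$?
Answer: $408$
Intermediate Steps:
$34 \left(-3\right) \left(-4\right) = \left(-102\right) \left(-4\right) = 408$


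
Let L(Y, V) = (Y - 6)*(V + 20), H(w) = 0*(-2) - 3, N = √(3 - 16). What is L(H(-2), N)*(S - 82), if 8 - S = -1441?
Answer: -246060 - 12303*I*√13 ≈ -2.4606e+5 - 44359.0*I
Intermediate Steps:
N = I*√13 (N = √(-13) = I*√13 ≈ 3.6056*I)
H(w) = -3 (H(w) = 0 - 3 = -3)
S = 1449 (S = 8 - 1*(-1441) = 8 + 1441 = 1449)
L(Y, V) = (-6 + Y)*(20 + V)
L(H(-2), N)*(S - 82) = (-120 - 6*I*√13 + 20*(-3) + (I*√13)*(-3))*(1449 - 82) = (-120 - 6*I*√13 - 60 - 3*I*√13)*1367 = (-180 - 9*I*√13)*1367 = -246060 - 12303*I*√13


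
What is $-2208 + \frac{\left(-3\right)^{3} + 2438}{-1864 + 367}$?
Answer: $- \frac{3307787}{1497} \approx -2209.6$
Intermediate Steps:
$-2208 + \frac{\left(-3\right)^{3} + 2438}{-1864 + 367} = -2208 + \frac{-27 + 2438}{-1497} = -2208 + 2411 \left(- \frac{1}{1497}\right) = -2208 - \frac{2411}{1497} = - \frac{3307787}{1497}$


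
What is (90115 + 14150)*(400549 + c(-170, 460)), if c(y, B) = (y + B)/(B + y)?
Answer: 41763345750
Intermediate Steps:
c(y, B) = 1 (c(y, B) = (B + y)/(B + y) = 1)
(90115 + 14150)*(400549 + c(-170, 460)) = (90115 + 14150)*(400549 + 1) = 104265*400550 = 41763345750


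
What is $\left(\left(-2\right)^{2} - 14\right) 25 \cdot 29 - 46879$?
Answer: $-54129$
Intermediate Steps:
$\left(\left(-2\right)^{2} - 14\right) 25 \cdot 29 - 46879 = \left(4 - 14\right) 25 \cdot 29 - 46879 = \left(-10\right) 25 \cdot 29 - 46879 = \left(-250\right) 29 - 46879 = -7250 - 46879 = -54129$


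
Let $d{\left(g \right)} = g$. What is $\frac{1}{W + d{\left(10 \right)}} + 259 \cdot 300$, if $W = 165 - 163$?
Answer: $\frac{932401}{12} \approx 77700.0$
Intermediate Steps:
$W = 2$ ($W = 165 - 163 = 2$)
$\frac{1}{W + d{\left(10 \right)}} + 259 \cdot 300 = \frac{1}{2 + 10} + 259 \cdot 300 = \frac{1}{12} + 77700 = \frac{932401}{12}$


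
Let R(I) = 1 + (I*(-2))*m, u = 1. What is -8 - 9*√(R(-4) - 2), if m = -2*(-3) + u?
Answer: -8 - 9*√55 ≈ -74.746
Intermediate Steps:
m = 7 (m = -2*(-3) + 1 = 6 + 1 = 7)
R(I) = 1 - 14*I (R(I) = 1 + (I*(-2))*7 = 1 - 2*I*7 = 1 - 14*I)
-8 - 9*√(R(-4) - 2) = -8 - 9*√((1 - 14*(-4)) - 2) = -8 - 9*√((1 + 56) - 2) = -8 - 9*√(57 - 2) = -8 - 9*√55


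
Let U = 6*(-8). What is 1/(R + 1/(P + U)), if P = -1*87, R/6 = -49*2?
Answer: -135/79381 ≈ -0.0017007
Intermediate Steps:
U = -48
R = -588 (R = 6*(-49*2) = 6*(-98) = -588)
P = -87
1/(R + 1/(P + U)) = 1/(-588 + 1/(-87 - 48)) = 1/(-588 + 1/(-135)) = 1/(-588 - 1/135) = 1/(-79381/135) = -135/79381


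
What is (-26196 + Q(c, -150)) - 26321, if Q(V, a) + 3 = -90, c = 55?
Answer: -52610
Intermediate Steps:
Q(V, a) = -93 (Q(V, a) = -3 - 90 = -93)
(-26196 + Q(c, -150)) - 26321 = (-26196 - 93) - 26321 = -26289 - 26321 = -52610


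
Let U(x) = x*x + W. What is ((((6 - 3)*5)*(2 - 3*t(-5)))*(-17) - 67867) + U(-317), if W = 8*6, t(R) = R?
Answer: 28335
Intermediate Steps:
W = 48
U(x) = 48 + x² (U(x) = x*x + 48 = x² + 48 = 48 + x²)
((((6 - 3)*5)*(2 - 3*t(-5)))*(-17) - 67867) + U(-317) = ((((6 - 3)*5)*(2 - 3*(-5)))*(-17) - 67867) + (48 + (-317)²) = (((3*5)*(2 + 15))*(-17) - 67867) + (48 + 100489) = ((15*17)*(-17) - 67867) + 100537 = (255*(-17) - 67867) + 100537 = (-4335 - 67867) + 100537 = -72202 + 100537 = 28335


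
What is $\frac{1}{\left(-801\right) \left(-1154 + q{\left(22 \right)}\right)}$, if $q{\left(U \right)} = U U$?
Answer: $\frac{1}{536670} \approx 1.8633 \cdot 10^{-6}$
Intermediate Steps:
$q{\left(U \right)} = U^{2}$
$\frac{1}{\left(-801\right) \left(-1154 + q{\left(22 \right)}\right)} = \frac{1}{\left(-801\right) \left(-1154 + 22^{2}\right)} = \frac{1}{\left(-801\right) \left(-1154 + 484\right)} = \frac{1}{\left(-801\right) \left(-670\right)} = \frac{1}{536670}$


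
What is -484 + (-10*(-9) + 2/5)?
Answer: -1968/5 ≈ -393.60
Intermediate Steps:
-484 + (-10*(-9) + 2/5) = -484 + (90 + 2*(1/5)) = -484 + (90 + 2/5) = -484 + 452/5 = -1968/5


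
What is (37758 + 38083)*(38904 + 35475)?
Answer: 5640977739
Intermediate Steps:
(37758 + 38083)*(38904 + 35475) = 75841*74379 = 5640977739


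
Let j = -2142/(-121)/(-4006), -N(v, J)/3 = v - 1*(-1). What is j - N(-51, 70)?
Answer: -36355521/242363 ≈ -150.00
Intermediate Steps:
N(v, J) = -3 - 3*v (N(v, J) = -3*(v - 1*(-1)) = -3*(v + 1) = -3*(1 + v) = -3 - 3*v)
j = -1071/242363 (j = -2142*(-1/121)*(-1/4006) = (2142/121)*(-1/4006) = -1071/242363 ≈ -0.0044190)
j - N(-51, 70) = -1071/242363 - (-3 - 3*(-51)) = -1071/242363 - (-3 + 153) = -1071/242363 - 1*150 = -1071/242363 - 150 = -36355521/242363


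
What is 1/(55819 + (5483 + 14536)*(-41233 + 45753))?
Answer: 1/90541699 ≈ 1.1045e-8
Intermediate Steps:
1/(55819 + (5483 + 14536)*(-41233 + 45753)) = 1/(55819 + 20019*4520) = 1/(55819 + 90485880) = 1/90541699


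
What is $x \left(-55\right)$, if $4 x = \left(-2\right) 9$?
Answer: $\frac{495}{2} \approx 247.5$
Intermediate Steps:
$x = - \frac{9}{2}$ ($x = \frac{\left(-2\right) 9}{4} = \frac{1}{4} \left(-18\right) = - \frac{9}{2} \approx -4.5$)
$x \left(-55\right) = \left(- \frac{9}{2}\right) \left(-55\right) = \frac{495}{2}$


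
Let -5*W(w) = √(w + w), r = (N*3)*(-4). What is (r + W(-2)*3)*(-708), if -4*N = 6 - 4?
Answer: -4248 + 4248*I/5 ≈ -4248.0 + 849.6*I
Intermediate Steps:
N = -½ (N = -(6 - 4)/4 = -¼*2 = -½ ≈ -0.50000)
r = 6 (r = -½*3*(-4) = -3/2*(-4) = 6)
W(w) = -√2*√w/5 (W(w) = -√(w + w)/5 = -√2*√w/5)
(r + W(-2)*3)*(-708) = (6 - √2*√(-2)/5*3)*(-708) = (6 - √2*I*√2/5*3)*(-708) = (6 - 2*I/5*3)*(-708) = (6 - 6*I/5)*(-708) = -4248 + 4248*I/5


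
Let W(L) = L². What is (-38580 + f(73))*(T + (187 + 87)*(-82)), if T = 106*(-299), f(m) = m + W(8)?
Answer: 2082149766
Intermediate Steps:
f(m) = 64 + m (f(m) = m + 8² = m + 64 = 64 + m)
T = -31694
(-38580 + f(73))*(T + (187 + 87)*(-82)) = (-38580 + (64 + 73))*(-31694 + (187 + 87)*(-82)) = (-38580 + 137)*(-31694 + 274*(-82)) = -38443*(-31694 - 22468) = -38443*(-54162) = 2082149766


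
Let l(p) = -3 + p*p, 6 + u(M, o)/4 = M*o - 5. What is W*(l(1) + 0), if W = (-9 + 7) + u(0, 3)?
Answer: 92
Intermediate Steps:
u(M, o) = -44 + 4*M*o (u(M, o) = -24 + 4*(M*o - 5) = -24 + 4*(-5 + M*o) = -24 + (-20 + 4*M*o) = -44 + 4*M*o)
W = -46 (W = (-9 + 7) + (-44 + 4*0*3) = -2 + (-44 + 0) = -2 - 44 = -46)
l(p) = -3 + p²
W*(l(1) + 0) = -46*((-3 + 1²) + 0) = -46*((-3 + 1) + 0) = -46*(-2 + 0) = -46*(-2) = 92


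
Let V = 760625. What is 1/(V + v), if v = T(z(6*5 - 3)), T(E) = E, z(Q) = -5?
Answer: 1/760620 ≈ 1.3147e-6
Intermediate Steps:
v = -5
1/(V + v) = 1/(760625 - 5) = 1/760620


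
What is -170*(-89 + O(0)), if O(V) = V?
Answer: 15130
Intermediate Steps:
-170*(-89 + O(0)) = -170*(-89 + 0) = -170*(-89) = 15130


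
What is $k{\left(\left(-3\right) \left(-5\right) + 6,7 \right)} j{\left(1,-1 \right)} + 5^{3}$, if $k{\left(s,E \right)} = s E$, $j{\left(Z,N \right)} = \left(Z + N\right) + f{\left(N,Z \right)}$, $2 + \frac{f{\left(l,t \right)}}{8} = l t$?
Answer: $-3403$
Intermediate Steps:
$f{\left(l,t \right)} = -16 + 8 l t$
$j{\left(Z,N \right)} = -16 + N + Z + 8 N Z$ ($j{\left(Z,N \right)} = \left(Z + N\right) + \left(-16 + 8 N Z\right) = \left(N + Z\right) + \left(-16 + 8 N Z\right) = -16 + N + Z + 8 N Z$)
$k{\left(s,E \right)} = E s$
$k{\left(\left(-3\right) \left(-5\right) + 6,7 \right)} j{\left(1,-1 \right)} + 5^{3} = 7 \left(\left(-3\right) \left(-5\right) + 6\right) \left(-16 - 1 + 1 + 8 \left(-1\right) 1\right) + 5^{3} = 7 \left(15 + 6\right) \left(-16 - 1 + 1 - 8\right) + 125 = 7 \cdot 21 \left(-24\right) + 125 = 147 \left(-24\right) + 125 = -3528 + 125 = -3403$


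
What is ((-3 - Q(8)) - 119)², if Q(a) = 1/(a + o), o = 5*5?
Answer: 16216729/1089 ≈ 14891.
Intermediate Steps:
o = 25
Q(a) = 1/(25 + a) (Q(a) = 1/(a + 25) = 1/(25 + a))
((-3 - Q(8)) - 119)² = ((-3 - 1/(25 + 8)) - 119)² = ((-3 - 1/33) - 119)² = (-100/33 - 119)² = (-4027/33)² = 16216729/1089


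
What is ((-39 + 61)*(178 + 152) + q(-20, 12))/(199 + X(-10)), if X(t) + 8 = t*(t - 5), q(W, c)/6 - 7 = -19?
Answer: 7188/341 ≈ 21.079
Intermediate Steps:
q(W, c) = -72 (q(W, c) = 42 + 6*(-19) = 42 - 114 = -72)
X(t) = -8 + t*(-5 + t) (X(t) = -8 + t*(t - 5) = -8 + t*(-5 + t))
((-39 + 61)*(178 + 152) + q(-20, 12))/(199 + X(-10)) = ((-39 + 61)*(178 + 152) - 72)/(199 + (-8 + (-10)² - 5*(-10))) = (22*330 - 72)/(199 + (-8 + 100 + 50)) = (7260 - 72)/(199 + 142) = 7188/341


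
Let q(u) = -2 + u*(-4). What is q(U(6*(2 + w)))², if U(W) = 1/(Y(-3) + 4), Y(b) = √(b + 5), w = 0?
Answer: 492/49 - 88*√2/49 ≈ 7.5010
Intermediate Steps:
Y(b) = √(5 + b)
U(W) = 1/(4 + √2) (U(W) = 1/(√(5 - 3) + 4) = 1/(√2 + 4) = 1/(4 + √2))
q(u) = -2 - 4*u
q(U(6*(2 + w)))² = (-2 - 4*(2/7 - √2/14))² = (-2 + (-8/7 + 2*√2/7))² = (-22/7 + 2*√2/7)²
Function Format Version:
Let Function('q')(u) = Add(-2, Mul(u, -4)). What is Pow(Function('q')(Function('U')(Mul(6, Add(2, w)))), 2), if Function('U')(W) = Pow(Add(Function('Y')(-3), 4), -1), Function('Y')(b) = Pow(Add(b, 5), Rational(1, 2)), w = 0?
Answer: Add(Rational(492, 49), Mul(Rational(-88, 49), Pow(2, Rational(1, 2)))) ≈ 7.5010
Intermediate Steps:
Function('Y')(b) = Pow(Add(5, b), Rational(1, 2))
Function('U')(W) = Pow(Add(4, Pow(2, Rational(1, 2))), -1) (Function('U')(W) = Pow(Add(Pow(Add(5, -3), Rational(1, 2)), 4), -1) = Pow(Add(Pow(2, Rational(1, 2)), 4), -1) = Pow(Add(4, Pow(2, Rational(1, 2))), -1))
Function('q')(u) = Add(-2, Mul(-4, u))
Pow(Function('q')(Function('U')(Mul(6, Add(2, w)))), 2) = Pow(Add(-2, Mul(-4, Add(Rational(2, 7), Mul(Rational(-1, 14), Pow(2, Rational(1, 2)))))), 2) = Pow(Add(-2, Add(Rational(-8, 7), Mul(Rational(2, 7), Pow(2, Rational(1, 2))))), 2) = Pow(Add(Rational(-22, 7), Mul(Rational(2, 7), Pow(2, Rational(1, 2)))), 2)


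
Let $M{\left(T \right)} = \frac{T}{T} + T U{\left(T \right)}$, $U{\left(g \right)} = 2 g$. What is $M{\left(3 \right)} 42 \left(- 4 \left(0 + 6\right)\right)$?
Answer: $-19152$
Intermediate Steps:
$M{\left(T \right)} = 1 + 2 T^{2}$ ($M{\left(T \right)} = \frac{T}{T} + T 2 T = 1 + 2 T^{2}$)
$M{\left(3 \right)} 42 \left(- 4 \left(0 + 6\right)\right) = \left(1 + 2 \cdot 3^{2}\right) 42 \left(- 4 \left(0 + 6\right)\right) = \left(1 + 2 \cdot 9\right) 42 \left(\left(-4\right) 6\right) = \left(1 + 18\right) 42 \left(-24\right) = 19 \cdot 42 \left(-24\right) = 798 \left(-24\right) = -19152$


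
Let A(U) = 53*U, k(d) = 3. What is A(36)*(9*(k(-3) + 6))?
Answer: 154548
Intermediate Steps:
A(36)*(9*(k(-3) + 6)) = (53*36)*(9*(3 + 6)) = 1908*(9*9) = 1908*81 = 154548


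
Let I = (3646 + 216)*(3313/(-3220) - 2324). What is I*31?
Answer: -448154943573/1610 ≈ -2.7836e+8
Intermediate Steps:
I = -14456611083/1610 (I = 3862*(3313*(-1/3220) - 2324) = 3862*(-3313/3220 - 2324) = 3862*(-7486593/3220) = -14456611083/1610 ≈ -8.9793e+6)
I*31 = -14456611083/1610*31 = -448154943573/1610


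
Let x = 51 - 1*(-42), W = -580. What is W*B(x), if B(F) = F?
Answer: -53940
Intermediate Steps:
x = 93 (x = 51 + 42 = 93)
W*B(x) = -580*93 = -53940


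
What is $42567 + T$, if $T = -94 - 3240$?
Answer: $39233$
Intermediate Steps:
$T = -3334$ ($T = -94 - 3240 = -3334$)
$42567 + T = 42567 - 3334 = 39233$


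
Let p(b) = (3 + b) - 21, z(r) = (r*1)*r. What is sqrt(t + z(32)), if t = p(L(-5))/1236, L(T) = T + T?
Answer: sqrt(97770381)/309 ≈ 32.000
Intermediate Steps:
L(T) = 2*T
z(r) = r**2 (z(r) = r*r = r**2)
p(b) = -18 + b
t = -7/309 (t = (-18 + 2*(-5))/1236 = (-18 - 10)*(1/1236) = -28*1/1236 = -7/309 ≈ -0.022654)
sqrt(t + z(32)) = sqrt(-7/309 + 32**2) = sqrt(-7/309 + 1024) = sqrt(316409/309) = sqrt(97770381)/309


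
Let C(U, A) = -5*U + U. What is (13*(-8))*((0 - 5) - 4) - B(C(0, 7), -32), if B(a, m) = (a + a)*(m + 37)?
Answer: 936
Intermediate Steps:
C(U, A) = -4*U
B(a, m) = 2*a*(37 + m) (B(a, m) = (2*a)*(37 + m) = 2*a*(37 + m))
(13*(-8))*((0 - 5) - 4) - B(C(0, 7), -32) = (13*(-8))*((0 - 5) - 4) - 2*(-4*0)*(37 - 32) = -104*(-5 - 4) - 2*0*5 = -104*(-9) - 1*0 = 936 + 0 = 936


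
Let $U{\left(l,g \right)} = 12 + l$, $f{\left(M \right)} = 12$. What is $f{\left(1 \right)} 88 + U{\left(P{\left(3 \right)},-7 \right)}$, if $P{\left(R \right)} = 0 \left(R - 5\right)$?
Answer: $1068$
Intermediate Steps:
$P{\left(R \right)} = 0$ ($P{\left(R \right)} = 0 \left(-5 + R\right) = 0$)
$f{\left(1 \right)} 88 + U{\left(P{\left(3 \right)},-7 \right)} = 12 \cdot 88 + \left(12 + 0\right) = 1056 + 12 = 1068$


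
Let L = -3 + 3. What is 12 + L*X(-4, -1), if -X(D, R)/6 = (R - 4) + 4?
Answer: 12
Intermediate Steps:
L = 0
X(D, R) = -6*R (X(D, R) = -6*((R - 4) + 4) = -6*((-4 + R) + 4) = -6*R)
12 + L*X(-4, -1) = 12 + 0*(-6*(-1)) = 12 + 0*6 = 12 + 0 = 12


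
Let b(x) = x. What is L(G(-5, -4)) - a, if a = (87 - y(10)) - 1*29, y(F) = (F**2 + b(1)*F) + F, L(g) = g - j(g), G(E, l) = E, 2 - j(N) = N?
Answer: 50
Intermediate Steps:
j(N) = 2 - N
L(g) = -2 + 2*g (L(g) = g - (2 - g) = g + (-2 + g) = -2 + 2*g)
y(F) = F**2 + 2*F (y(F) = (F**2 + 1*F) + F = (F**2 + F) + F = (F + F**2) + F = F**2 + 2*F)
a = -62 (a = (87 - 10*(2 + 10)) - 1*29 = (87 - 10*12) - 29 = (87 - 1*120) - 29 = (87 - 120) - 29 = -33 - 29 = -62)
L(G(-5, -4)) - a = (-2 + 2*(-5)) - 1*(-62) = (-2 - 10) + 62 = -12 + 62 = 50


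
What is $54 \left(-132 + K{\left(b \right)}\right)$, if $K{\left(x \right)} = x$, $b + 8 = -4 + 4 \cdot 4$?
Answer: $-6912$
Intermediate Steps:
$b = 4$ ($b = -8 + \left(-4 + 4 \cdot 4\right) = -8 + \left(-4 + 16\right) = -8 + 12 = 4$)
$54 \left(-132 + K{\left(b \right)}\right) = 54 \left(-132 + 4\right) = 54 \left(-128\right) = -6912$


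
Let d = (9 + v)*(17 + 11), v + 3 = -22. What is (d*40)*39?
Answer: -698880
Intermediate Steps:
v = -25 (v = -3 - 22 = -25)
d = -448 (d = (9 - 25)*(17 + 11) = -16*28 = -448)
(d*40)*39 = -448*40*39 = -17920*39 = -698880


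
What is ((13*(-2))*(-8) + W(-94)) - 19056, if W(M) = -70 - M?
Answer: -18824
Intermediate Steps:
((13*(-2))*(-8) + W(-94)) - 19056 = ((13*(-2))*(-8) + (-70 - 1*(-94))) - 19056 = (-26*(-8) + (-70 + 94)) - 19056 = (208 + 24) - 19056 = 232 - 19056 = -18824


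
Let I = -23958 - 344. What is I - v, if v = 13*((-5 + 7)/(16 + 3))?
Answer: -461764/19 ≈ -24303.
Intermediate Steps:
I = -24302
v = 26/19 (v = 13*(2/19) = 26/19 ≈ 1.3684)
I - v = -24302 - 1*26/19 = -24302 - 26/19 = -461764/19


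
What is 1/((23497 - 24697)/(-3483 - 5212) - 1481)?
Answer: -1739/2575219 ≈ -0.00067528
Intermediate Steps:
1/((23497 - 24697)/(-3483 - 5212) - 1481) = 1/(-1200/(-8695) - 1481) = 1/(-1200*(-1/8695) - 1481) = 1/(240/1739 - 1481) = 1/(-2575219/1739) = -1739/2575219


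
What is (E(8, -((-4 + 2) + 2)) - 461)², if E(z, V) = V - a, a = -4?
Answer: 208849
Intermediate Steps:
E(z, V) = 4 + V (E(z, V) = V - 1*(-4) = V + 4 = 4 + V)
(E(8, -((-4 + 2) + 2)) - 461)² = ((4 - ((-4 + 2) + 2)) - 461)² = ((4 - (-2 + 2)) - 461)² = ((4 - 1*0) - 461)² = ((4 + 0) - 461)² = (4 - 461)² = (-457)² = 208849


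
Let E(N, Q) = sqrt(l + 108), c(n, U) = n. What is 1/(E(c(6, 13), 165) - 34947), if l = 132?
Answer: -11649/407097523 - 4*sqrt(15)/1221292569 ≈ -2.8627e-5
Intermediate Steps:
E(N, Q) = 4*sqrt(15) (E(N, Q) = sqrt(132 + 108) = sqrt(240) = 4*sqrt(15))
1/(E(c(6, 13), 165) - 34947) = 1/(4*sqrt(15) - 34947) = 1/(-34947 + 4*sqrt(15))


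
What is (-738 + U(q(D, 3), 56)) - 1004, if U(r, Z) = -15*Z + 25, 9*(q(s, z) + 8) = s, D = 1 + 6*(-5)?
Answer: -2557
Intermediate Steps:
D = -29 (D = 1 - 30 = -29)
q(s, z) = -8 + s/9
U(r, Z) = 25 - 15*Z
(-738 + U(q(D, 3), 56)) - 1004 = (-738 + (25 - 15*56)) - 1004 = (-738 + (25 - 840)) - 1004 = (-738 - 815) - 1004 = -1553 - 1004 = -2557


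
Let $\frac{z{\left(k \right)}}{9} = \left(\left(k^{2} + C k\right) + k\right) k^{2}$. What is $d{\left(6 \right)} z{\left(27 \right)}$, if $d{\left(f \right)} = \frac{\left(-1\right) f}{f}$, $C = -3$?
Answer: $-4428675$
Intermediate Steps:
$d{\left(f \right)} = -1$
$z{\left(k \right)} = 9 k^{2} \left(k^{2} - 2 k\right)$ ($z{\left(k \right)} = 9 \left(\left(k^{2} - 3 k\right) + k\right) k^{2} = 9 \left(k^{2} - 2 k\right) k^{2} = 9 k^{2} \left(k^{2} - 2 k\right)$)
$d{\left(6 \right)} z{\left(27 \right)} = - 9 \cdot 27^{3} \left(-2 + 27\right) = - 9 \cdot 19683 \cdot 25 = \left(-1\right) 4428675 = -4428675$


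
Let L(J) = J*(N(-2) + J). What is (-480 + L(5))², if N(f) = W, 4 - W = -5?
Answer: 168100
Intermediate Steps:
W = 9 (W = 4 - 1*(-5) = 4 + 5 = 9)
N(f) = 9
L(J) = J*(9 + J)
(-480 + L(5))² = (-480 + 5*(9 + 5))² = (-480 + 5*14)² = (-480 + 70)² = (-410)² = 168100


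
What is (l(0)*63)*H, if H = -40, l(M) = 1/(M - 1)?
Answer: 2520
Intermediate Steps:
l(M) = 1/(-1 + M)
(l(0)*63)*H = (63/(-1 + 0))*(-40) = (63/(-1))*(-40) = -1*63*(-40) = -63*(-40) = 2520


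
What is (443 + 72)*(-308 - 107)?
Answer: -213725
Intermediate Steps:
(443 + 72)*(-308 - 107) = 515*(-415) = -213725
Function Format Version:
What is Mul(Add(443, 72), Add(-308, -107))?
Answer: -213725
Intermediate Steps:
Mul(Add(443, 72), Add(-308, -107)) = Mul(515, -415) = -213725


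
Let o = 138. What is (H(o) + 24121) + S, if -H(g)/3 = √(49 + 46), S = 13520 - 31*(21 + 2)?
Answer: 36928 - 3*√95 ≈ 36899.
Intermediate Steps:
S = 12807 (S = 13520 - 31*23 = 13520 - 1*713 = 13520 - 713 = 12807)
H(g) = -3*√95 (H(g) = -3*√(49 + 46) = -3*√95)
(H(o) + 24121) + S = (-3*√95 + 24121) + 12807 = (24121 - 3*√95) + 12807 = 36928 - 3*√95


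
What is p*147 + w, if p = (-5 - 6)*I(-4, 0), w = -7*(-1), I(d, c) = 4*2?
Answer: -12929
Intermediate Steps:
I(d, c) = 8
w = 7
p = -88 (p = (-5 - 6)*8 = -11*8 = -88)
p*147 + w = -88*147 + 7 = -12936 + 7 = -12929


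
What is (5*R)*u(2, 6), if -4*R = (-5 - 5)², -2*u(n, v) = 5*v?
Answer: 1875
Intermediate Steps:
u(n, v) = -5*v/2
R = -25 (R = -(-5 - 5)²/4 = -¼*(-10)² = -¼*100 = -25)
(5*R)*u(2, 6) = (5*(-25))*(-5/2*6) = -125*(-15) = 1875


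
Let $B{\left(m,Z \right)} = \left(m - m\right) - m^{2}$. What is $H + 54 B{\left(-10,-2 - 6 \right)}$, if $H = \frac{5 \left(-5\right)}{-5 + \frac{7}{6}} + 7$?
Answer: $- \frac{123889}{23} \approx -5386.5$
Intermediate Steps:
$B{\left(m,Z \right)} = - m^{2}$ ($B{\left(m,Z \right)} = 0 - m^{2} = - m^{2}$)
$H = \frac{311}{23}$ ($H = - \frac{25}{-5 + 7 \cdot \frac{1}{6}} + 7 = - \frac{25}{-5 + \frac{7}{6}} + 7 = - \frac{25}{- \frac{23}{6}} + 7 = \left(-25\right) \left(- \frac{6}{23}\right) + 7 = \frac{150}{23} + 7 = \frac{311}{23} \approx 13.522$)
$H + 54 B{\left(-10,-2 - 6 \right)} = \frac{311}{23} + 54 \left(- \left(-10\right)^{2}\right) = \frac{311}{23} + 54 \left(\left(-1\right) 100\right) = \frac{311}{23} + 54 \left(-100\right) = \frac{311}{23} - 5400 = - \frac{123889}{23}$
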